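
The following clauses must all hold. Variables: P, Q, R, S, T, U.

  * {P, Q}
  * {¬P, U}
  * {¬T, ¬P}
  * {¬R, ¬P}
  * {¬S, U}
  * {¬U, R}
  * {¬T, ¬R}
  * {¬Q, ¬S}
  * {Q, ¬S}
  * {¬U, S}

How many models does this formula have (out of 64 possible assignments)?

3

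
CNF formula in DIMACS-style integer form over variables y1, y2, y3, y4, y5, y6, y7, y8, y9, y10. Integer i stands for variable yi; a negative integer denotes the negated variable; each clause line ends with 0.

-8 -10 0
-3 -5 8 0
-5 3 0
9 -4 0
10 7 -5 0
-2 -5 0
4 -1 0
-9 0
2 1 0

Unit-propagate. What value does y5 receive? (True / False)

False

Unit clause (!y9) sets y9 = False.
From (!y4 || y9) and y9 = False: y4 = False.
In (!y1 || y4), y4 is now false; !y1 must hold, so y1 = False.
In (y1 || y2), y1 is now false; y2 must hold, so y2 = True.
In (!y2 || !y5), !y2 is now false; !y5 must hold, so y5 = False.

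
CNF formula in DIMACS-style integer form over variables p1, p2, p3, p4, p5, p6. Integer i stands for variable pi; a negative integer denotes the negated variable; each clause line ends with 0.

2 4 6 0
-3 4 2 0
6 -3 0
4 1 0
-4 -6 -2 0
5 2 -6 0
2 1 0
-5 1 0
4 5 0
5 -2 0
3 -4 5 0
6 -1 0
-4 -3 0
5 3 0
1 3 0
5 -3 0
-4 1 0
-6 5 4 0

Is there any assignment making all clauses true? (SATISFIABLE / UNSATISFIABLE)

SATISFIABLE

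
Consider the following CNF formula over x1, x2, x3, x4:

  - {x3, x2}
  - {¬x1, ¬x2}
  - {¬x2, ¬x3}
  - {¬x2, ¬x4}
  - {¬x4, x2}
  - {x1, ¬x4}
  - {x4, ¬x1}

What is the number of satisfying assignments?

2

The models are:
  x1=F x2=F x3=T x4=F
  x1=F x2=T x3=F x4=F
That's 2 in total.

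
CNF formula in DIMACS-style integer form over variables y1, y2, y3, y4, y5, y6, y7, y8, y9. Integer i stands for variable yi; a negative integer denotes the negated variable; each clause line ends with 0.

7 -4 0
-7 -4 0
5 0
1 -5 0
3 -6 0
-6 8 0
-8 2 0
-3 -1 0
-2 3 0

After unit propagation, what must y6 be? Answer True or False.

False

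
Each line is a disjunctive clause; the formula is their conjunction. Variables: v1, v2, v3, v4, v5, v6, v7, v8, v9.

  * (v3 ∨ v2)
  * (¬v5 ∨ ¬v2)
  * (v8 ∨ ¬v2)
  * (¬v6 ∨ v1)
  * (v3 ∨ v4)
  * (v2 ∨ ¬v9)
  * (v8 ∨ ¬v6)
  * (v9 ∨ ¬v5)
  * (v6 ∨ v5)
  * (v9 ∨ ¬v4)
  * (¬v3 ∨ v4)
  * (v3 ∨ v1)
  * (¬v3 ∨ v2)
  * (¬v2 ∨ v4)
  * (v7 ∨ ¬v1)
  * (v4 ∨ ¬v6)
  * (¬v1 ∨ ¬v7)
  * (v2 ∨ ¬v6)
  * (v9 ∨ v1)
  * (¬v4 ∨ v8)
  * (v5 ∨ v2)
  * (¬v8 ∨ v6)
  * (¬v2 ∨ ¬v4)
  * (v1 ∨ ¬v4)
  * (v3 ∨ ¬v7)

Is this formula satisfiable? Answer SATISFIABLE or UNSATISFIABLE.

v2 = True:
  propagation gives v5=False, v8=True, v6=True, v1=True; an empty clause results — contradiction.
v2 = False:
  propagation gives v3=True; an empty clause results — contradiction.
Every branch closes, so no satisfying assignment exists.

UNSATISFIABLE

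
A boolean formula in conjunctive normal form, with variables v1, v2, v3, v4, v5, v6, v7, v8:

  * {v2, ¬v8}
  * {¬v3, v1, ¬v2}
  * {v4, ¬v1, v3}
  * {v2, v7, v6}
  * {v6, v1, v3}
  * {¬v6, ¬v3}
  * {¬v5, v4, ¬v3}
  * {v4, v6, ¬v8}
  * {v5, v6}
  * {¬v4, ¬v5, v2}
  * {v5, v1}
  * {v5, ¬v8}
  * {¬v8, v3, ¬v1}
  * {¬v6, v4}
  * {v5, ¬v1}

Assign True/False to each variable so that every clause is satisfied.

Pure literal: v8 appears only negated; assign v8 = False.
Branch on v1: take v1 = False.
  then v5 is forced to True.
Try v2 = True.
  then v3 is forced to False.
  then v6 is forced to True.
  then v4 is forced to True.
v7 is now unconstrained; take v7 = False.

v1=False, v2=True, v3=False, v4=True, v5=True, v6=True, v7=False, v8=False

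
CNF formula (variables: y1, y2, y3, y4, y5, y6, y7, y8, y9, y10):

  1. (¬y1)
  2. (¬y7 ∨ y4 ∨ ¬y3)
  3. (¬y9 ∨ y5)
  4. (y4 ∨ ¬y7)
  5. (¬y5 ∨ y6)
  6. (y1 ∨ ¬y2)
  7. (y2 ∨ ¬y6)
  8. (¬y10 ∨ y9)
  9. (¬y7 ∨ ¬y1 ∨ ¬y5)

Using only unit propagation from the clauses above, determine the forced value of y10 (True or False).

(¬y1) is a unit clause: y1 = False.
(y1 ∨ ¬y2) with y1 = False leaves only ¬y2, so y2 = False.
In (y2 ∨ ¬y6), y2 is now false; ¬y6 must hold, so y6 = False.
From (¬y5 ∨ y6) and y6 = False: y5 = False.
From (y5 ∨ ¬y9) and y5 = False: y9 = False.
(y9 ∨ ¬y10): since y9 = False, the clause reduces to (¬y10). y10 = False.

False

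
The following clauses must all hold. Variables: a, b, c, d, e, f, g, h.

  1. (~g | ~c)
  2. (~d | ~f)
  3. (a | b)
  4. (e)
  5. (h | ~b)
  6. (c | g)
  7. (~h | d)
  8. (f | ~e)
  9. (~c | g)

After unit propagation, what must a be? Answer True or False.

True

(e) stands alone — e = True.
In (~e | f), ~e is now false; f must hold, so f = True.
(~f | ~d) with f = True leaves only ~d, so d = False.
From (~h | d) and d = False: h = False.
From (h | ~b) and h = False: b = False.
From (b | a) and b = False: a = True.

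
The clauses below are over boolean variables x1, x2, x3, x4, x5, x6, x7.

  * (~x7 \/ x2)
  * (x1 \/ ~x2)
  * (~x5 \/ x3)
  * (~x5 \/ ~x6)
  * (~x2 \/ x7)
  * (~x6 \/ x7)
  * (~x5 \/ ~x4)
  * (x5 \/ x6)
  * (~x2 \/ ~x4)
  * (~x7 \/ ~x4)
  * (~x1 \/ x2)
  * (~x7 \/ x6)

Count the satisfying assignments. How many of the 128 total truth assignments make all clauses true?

The models are:
  x1=F x2=F x3=T x4=F x5=T x6=F x7=F
  x1=T x2=T x3=F x4=F x5=F x6=T x7=T
  x1=T x2=T x3=T x4=F x5=F x6=T x7=T
Count: 3.

3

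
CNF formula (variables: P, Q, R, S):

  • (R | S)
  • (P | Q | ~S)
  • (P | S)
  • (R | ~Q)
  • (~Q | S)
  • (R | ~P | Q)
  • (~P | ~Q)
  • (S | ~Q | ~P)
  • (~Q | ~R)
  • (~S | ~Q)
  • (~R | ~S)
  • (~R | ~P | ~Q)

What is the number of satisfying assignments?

The models are:
  P=1 Q=0 R=1 S=0
Count: 1.

1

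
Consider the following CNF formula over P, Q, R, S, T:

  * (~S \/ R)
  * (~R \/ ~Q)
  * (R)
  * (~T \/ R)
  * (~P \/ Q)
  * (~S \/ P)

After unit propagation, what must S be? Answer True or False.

(R) stands alone — R = True.
(~R \/ ~Q) with R = True leaves only ~Q, so Q = False.
In (Q \/ ~P), Q is now false; ~P must hold, so P = False.
(P \/ ~S) with P = False leaves only ~S, so S = False.

False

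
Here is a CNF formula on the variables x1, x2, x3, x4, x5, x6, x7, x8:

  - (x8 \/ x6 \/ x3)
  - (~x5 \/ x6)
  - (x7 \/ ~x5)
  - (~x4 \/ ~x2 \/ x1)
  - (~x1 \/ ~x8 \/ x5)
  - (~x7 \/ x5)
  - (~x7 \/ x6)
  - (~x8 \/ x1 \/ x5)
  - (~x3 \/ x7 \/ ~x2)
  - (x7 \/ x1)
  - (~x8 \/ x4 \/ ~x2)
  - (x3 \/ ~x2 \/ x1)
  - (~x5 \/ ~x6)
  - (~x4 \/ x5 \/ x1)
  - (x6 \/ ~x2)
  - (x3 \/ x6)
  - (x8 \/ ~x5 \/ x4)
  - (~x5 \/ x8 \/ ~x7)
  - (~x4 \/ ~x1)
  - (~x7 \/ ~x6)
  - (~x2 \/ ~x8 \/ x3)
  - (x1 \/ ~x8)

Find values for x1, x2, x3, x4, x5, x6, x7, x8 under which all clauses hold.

x1=True, x2=False, x3=False, x4=False, x5=False, x6=True, x7=False, x8=False

x2 occurs only negated in the remaining clauses — set x2 = False.
Branch on x1: take x1 = True.
  then x4 is forced to False.
Try x3 = False.
  then x6 is forced to True.
  then x5 is forced to False.
  then x8 is forced to False.
  then x7 is forced to False.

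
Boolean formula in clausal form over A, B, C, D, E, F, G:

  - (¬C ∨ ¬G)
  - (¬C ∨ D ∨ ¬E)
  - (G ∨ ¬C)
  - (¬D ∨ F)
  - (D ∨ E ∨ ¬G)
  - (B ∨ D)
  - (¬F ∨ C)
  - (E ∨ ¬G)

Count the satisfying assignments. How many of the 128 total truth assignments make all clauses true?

Satisfying assignments:
  A=F B=T C=F D=F E=F F=F G=F
  A=F B=T C=F D=F E=T F=F G=F
  A=F B=T C=F D=F E=T F=F G=T
  A=T B=T C=F D=F E=F F=F G=F
  A=T B=T C=F D=F E=T F=F G=F
  A=T B=T C=F D=F E=T F=F G=T
Count: 6.

6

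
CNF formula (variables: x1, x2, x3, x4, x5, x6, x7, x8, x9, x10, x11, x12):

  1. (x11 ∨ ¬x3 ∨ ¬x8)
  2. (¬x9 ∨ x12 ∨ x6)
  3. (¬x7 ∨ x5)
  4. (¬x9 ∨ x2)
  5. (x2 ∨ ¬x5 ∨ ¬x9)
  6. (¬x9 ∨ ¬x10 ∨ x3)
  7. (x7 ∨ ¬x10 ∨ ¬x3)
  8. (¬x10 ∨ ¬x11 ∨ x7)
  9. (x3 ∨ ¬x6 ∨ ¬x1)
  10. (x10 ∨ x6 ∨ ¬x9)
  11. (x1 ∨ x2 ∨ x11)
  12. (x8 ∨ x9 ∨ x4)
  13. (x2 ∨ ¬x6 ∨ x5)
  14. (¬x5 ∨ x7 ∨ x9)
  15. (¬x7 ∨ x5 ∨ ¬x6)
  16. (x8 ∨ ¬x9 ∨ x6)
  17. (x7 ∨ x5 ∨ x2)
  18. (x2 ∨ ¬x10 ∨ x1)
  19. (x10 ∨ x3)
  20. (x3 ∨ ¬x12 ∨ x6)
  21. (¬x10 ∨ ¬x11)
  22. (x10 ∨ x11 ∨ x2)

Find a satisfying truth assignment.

Branch on x1: take x1 = False.
Branch on x2: take x2 = False.
  then x9 is forced to False.
  then x11 is forced to True.
  then x10 is forced to False.
  then x3 is forced to True.
The remaining clauses are satisfied by x4 = False, x5 = True, x6 = True, x7 = True, x8 = True, x12 = True.
Check each clause:
  1. (¬x8 ∨ ¬x3 ∨ x11) — x11 is true.
  2. (x12 ∨ x6 ∨ ¬x9) — x12 is true.
  3. (x5 ∨ ¬x7) — x5 is true.
  4. (¬x9 ∨ x2) — ¬x9 is true.
  5. (¬x9 ∨ ¬x5 ∨ x2) — ¬x9 is true.
  6. (x3 ∨ ¬x9 ∨ ¬x10) — x3 is true.
  7. (x7 ∨ ¬x10 ∨ ¬x3) — ¬x10 is true.
  8. (¬x10 ∨ x7 ∨ ¬x11) — ¬x10 is true.
  9. (¬x1 ∨ ¬x6 ∨ x3) — x3 is true.
  10. (¬x9 ∨ x10 ∨ x6) — x6 is true.
  11. (x1 ∨ x2 ∨ x11) — x11 is true.
  12. (x4 ∨ x8 ∨ x9) — x8 is true.
  13. (¬x6 ∨ x2 ∨ x5) — x5 is true.
  14. (¬x5 ∨ x7 ∨ x9) — x7 is true.
  15. (¬x6 ∨ x5 ∨ ¬x7) — x5 is true.
  16. (x6 ∨ x8 ∨ ¬x9) — x8 is true.
  17. (x5 ∨ x2 ∨ x7) — x5 is true.
  18. (x2 ∨ x1 ∨ ¬x10) — ¬x10 is true.
  19. (x3 ∨ x10) — x3 is true.
  20. (x6 ∨ x3 ∨ ¬x12) — x3 is true.
  21. (¬x11 ∨ ¬x10) — ¬x10 is true.
  22. (x10 ∨ x11 ∨ x2) — x11 is true.

x1=F, x2=F, x3=T, x4=F, x5=T, x6=T, x7=T, x8=T, x9=F, x10=F, x11=T, x12=T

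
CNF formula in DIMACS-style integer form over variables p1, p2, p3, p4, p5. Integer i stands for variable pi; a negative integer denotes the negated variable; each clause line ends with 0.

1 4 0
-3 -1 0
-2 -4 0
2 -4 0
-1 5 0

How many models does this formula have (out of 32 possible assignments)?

The models are:
  p1=1 p2=0 p3=0 p4=0 p5=1
  p1=1 p2=1 p3=0 p4=0 p5=1
That's 2 in total.

2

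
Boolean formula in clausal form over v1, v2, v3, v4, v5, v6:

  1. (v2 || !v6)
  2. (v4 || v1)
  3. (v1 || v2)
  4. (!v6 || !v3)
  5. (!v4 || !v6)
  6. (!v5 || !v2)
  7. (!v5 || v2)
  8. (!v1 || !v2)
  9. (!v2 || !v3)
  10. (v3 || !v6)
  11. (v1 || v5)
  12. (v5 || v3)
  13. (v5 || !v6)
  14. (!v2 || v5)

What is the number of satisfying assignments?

2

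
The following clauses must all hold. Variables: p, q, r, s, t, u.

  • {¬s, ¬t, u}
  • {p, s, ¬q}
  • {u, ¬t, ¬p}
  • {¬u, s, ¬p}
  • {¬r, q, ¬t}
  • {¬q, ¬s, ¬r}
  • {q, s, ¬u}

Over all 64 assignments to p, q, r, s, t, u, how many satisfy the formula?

23

Case analysis on s and q:
  s=T, q=T: p free; 3 ways for (r,t,u) × 2^1 = 6.
  s=T, q=F: p free; 5 ways for (r,t,u) × 2^1 = 10.
  s=F, q=T: remaining (p,r,t,u) ∈ {(T,F,F,F); (T,T,F,F)} — 2.
  s=F, q=F: 5 of the 16 assignments to (p,r,t,u) work.
Total: 6 + 10 + 2 + 5 = 23.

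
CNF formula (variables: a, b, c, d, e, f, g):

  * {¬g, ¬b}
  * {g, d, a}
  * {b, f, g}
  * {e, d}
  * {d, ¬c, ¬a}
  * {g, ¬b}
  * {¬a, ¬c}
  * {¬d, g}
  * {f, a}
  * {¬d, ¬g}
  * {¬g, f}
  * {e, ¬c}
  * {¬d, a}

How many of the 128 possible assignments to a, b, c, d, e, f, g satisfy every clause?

Satisfying assignments:
  a=0 b=0 c=0 d=0 e=1 f=1 g=1
  a=0 b=0 c=1 d=0 e=1 f=1 g=1
  a=1 b=0 c=0 d=0 e=1 f=1 g=0
  a=1 b=0 c=0 d=0 e=1 f=1 g=1
That's 4 in total.

4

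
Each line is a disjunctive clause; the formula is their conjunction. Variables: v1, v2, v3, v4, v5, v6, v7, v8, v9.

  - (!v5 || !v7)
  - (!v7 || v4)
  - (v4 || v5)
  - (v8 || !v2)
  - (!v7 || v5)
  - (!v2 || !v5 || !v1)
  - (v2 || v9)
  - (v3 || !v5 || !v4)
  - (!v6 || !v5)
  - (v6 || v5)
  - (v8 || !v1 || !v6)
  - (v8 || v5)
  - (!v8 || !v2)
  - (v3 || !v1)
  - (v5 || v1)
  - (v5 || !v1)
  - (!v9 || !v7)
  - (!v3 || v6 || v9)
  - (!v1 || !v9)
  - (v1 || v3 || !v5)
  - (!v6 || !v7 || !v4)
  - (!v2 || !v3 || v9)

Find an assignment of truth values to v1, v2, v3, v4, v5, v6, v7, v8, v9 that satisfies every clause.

v1 = False  v2 = False  v3 = True  v4 = True  v5 = True  v6 = False  v7 = False  v8 = False  v9 = True

Check each clause:
  1. (!v5 || !v7) — !v7 is true.
  2. (v4 || !v7) — !v7 is true.
  3. (v4 || v5) — v4 is true.
  4. (!v2 || v8) — !v2 is true.
  5. (v5 || !v7) — !v7 is true.
  6. (!v1 || !v5 || !v2) — !v1 is true.
  7. (v2 || v9) — v9 is true.
  8. (!v4 || v3 || !v5) — v3 is true.
  9. (!v5 || !v6) — !v6 is true.
  10. (v6 || v5) — v5 is true.
  11. (!v1 || v8 || !v6) — !v6 is true.
  12. (v8 || v5) — v5 is true.
  13. (!v2 || !v8) — !v8 is true.
  14. (!v1 || v3) — v3 is true.
  15. (v5 || v1) — v5 is true.
  16. (!v1 || v5) — v5 is true.
  17. (!v9 || !v7) — !v7 is true.
  18. (v9 || v6 || !v3) — v9 is true.
  19. (!v1 || !v9) — !v1 is true.
  20. (v3 || v1 || !v5) — v3 is true.
  21. (!v4 || !v6 || !v7) — !v7 is true.
  22. (!v2 || v9 || !v3) — v9 is true.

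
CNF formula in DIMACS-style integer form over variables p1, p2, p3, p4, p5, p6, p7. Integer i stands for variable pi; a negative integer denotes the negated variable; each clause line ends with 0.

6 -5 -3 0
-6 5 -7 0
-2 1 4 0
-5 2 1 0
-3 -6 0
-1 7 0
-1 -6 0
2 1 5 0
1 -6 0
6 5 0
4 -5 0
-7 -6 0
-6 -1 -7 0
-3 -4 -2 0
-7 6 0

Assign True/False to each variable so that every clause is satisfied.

p1 = F  p2 = T  p3 = F  p4 = T  p5 = T  p6 = F  p7 = F

Check each clause:
  1. (~p3 | p6 | ~p5) — ~p3 is true.
  2. (~p7 | ~p6 | p5) — ~p7 is true.
  3. (~p2 | p1 | p4) — p4 is true.
  4. (p2 | p1 | ~p5) — p2 is true.
  5. (~p3 | ~p6) — ~p6 is true.
  6. (p7 | ~p1) — ~p1 is true.
  7. (~p1 | ~p6) — ~p6 is true.
  8. (p2 | p1 | p5) — p2 is true.
  9. (p1 | ~p6) — ~p6 is true.
  10. (p5 | p6) — p5 is true.
  11. (~p5 | p4) — p4 is true.
  12. (~p6 | ~p7) — ~p7 is true.
  13. (~p6 | ~p1 | ~p7) — ~p7 is true.
  14. (~p2 | ~p4 | ~p3) — ~p3 is true.
  15. (~p7 | p6) — ~p7 is true.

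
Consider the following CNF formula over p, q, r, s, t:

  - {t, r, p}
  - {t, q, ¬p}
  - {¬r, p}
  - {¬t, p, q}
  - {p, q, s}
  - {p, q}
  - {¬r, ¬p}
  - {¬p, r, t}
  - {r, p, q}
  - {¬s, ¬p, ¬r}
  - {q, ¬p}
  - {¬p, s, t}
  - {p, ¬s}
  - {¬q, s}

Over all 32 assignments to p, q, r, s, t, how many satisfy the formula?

1

The models are:
  p=T q=T r=F s=T t=T
That's 1 in total.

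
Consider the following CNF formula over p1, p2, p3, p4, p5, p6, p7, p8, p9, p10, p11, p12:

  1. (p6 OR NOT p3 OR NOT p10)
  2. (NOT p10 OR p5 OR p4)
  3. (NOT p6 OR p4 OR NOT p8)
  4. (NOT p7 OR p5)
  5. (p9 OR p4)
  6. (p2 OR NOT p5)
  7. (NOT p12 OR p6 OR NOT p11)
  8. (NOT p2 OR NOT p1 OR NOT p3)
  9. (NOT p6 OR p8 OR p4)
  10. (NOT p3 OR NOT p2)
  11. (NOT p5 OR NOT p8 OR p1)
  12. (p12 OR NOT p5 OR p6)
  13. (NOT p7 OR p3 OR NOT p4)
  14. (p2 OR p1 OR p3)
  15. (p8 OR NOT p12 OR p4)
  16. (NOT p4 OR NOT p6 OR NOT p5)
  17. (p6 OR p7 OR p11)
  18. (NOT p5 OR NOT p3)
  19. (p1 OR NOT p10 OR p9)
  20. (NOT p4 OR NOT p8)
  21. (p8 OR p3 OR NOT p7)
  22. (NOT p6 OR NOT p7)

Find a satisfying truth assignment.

p1 = F, p2 = F, p3 = T, p4 = F, p5 = F, p6 = F, p7 = F, p8 = F, p9 = T, p10 = F, p11 = T, p12 = F

Check each clause:
  1. (NOT p3 OR p6 OR NOT p10) — NOT p10 is true.
  2. (NOT p10 OR p4 OR p5) — NOT p10 is true.
  3. (NOT p6 OR p4 OR NOT p8) — NOT p8 is true.
  4. (p5 OR NOT p7) — NOT p7 is true.
  5. (p4 OR p9) — p9 is true.
  6. (p2 OR NOT p5) — NOT p5 is true.
  7. (NOT p12 OR NOT p11 OR p6) — NOT p12 is true.
  8. (NOT p2 OR NOT p3 OR NOT p1) — NOT p1 is true.
  9. (NOT p6 OR p8 OR p4) — NOT p6 is true.
  10. (NOT p2 OR NOT p3) — NOT p2 is true.
  11. (NOT p8 OR p1 OR NOT p5) — NOT p8 is true.
  12. (NOT p5 OR p12 OR p6) — NOT p5 is true.
  13. (p3 OR NOT p4 OR NOT p7) — NOT p7 is true.
  14. (p2 OR p1 OR p3) — p3 is true.
  15. (p4 OR NOT p12 OR p8) — NOT p12 is true.
  16. (NOT p5 OR NOT p6 OR NOT p4) — NOT p6 is true.
  17. (p6 OR p7 OR p11) — p11 is true.
  18. (NOT p3 OR NOT p5) — NOT p5 is true.
  19. (NOT p10 OR p1 OR p9) — p9 is true.
  20. (NOT p8 OR NOT p4) — NOT p8 is true.
  21. (NOT p7 OR p8 OR p3) — NOT p7 is true.
  22. (NOT p7 OR NOT p6) — NOT p7 is true.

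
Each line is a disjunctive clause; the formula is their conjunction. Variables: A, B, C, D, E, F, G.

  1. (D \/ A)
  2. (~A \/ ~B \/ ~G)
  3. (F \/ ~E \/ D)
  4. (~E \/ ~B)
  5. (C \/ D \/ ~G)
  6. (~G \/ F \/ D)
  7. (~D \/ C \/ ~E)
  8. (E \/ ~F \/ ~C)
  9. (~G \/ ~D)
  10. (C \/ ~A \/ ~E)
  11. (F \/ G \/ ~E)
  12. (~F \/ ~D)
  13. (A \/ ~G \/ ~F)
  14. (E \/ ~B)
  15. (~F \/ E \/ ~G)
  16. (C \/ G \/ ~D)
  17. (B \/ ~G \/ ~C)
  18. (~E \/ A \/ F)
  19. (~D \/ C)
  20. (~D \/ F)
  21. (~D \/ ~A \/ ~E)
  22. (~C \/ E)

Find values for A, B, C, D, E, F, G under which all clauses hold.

Try A = True.
Try B = False.
Set C = False and propagate.
  then E is forced to False.
  then D is forced to False.
  then G is forced to False.
F is now unconstrained; take F = False.
Every clause has at least one true literal under this assignment.

A=T  B=F  C=F  D=F  E=F  F=F  G=F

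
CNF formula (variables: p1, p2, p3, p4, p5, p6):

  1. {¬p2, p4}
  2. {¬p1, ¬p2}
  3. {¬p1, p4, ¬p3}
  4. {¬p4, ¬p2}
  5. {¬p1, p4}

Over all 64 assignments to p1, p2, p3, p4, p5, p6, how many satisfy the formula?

24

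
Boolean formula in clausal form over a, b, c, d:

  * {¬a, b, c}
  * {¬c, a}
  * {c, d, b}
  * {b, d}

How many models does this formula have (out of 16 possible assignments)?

8

Satisfying assignments:
  a=F b=F c=F d=T
  a=F b=T c=F d=F
  a=F b=T c=F d=T
  a=T b=F c=T d=T
  a=T b=T c=F d=F
  a=T b=T c=F d=T
  a=T b=T c=T d=F
  a=T b=T c=T d=T
That's 8 in total.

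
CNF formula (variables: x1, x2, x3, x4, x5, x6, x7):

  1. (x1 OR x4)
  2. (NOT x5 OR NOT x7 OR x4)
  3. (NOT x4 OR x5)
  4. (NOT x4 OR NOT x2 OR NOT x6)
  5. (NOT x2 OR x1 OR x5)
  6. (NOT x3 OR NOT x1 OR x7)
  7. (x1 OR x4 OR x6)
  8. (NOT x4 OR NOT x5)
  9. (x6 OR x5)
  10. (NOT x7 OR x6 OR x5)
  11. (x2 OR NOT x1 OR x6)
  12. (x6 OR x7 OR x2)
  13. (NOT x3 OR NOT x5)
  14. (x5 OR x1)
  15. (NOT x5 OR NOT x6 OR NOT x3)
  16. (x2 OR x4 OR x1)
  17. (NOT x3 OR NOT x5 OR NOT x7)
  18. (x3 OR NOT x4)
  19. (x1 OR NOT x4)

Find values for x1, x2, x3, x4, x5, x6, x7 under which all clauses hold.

x1=True, x2=True, x3=False, x4=False, x5=True, x6=False, x7=False

Set x1 = True and propagate.
The remaining clauses are satisfied by x2 = True, x3 = False, x4 = False, x5 = True, x6 = False, x7 = False.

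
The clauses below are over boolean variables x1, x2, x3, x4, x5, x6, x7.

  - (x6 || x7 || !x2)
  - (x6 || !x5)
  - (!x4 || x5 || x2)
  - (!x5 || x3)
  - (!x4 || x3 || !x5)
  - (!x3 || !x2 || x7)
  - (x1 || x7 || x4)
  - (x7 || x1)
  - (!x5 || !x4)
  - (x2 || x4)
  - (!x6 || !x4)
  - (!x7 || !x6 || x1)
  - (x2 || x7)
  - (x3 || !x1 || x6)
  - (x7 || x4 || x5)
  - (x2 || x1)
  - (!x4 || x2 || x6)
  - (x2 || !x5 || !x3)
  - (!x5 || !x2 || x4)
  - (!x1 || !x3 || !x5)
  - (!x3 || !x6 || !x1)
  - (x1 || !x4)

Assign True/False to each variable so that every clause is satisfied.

x1=F, x2=T, x3=F, x4=F, x5=F, x6=F, x7=T

Try x1 = False.
  then x7 is forced to True.
  then x6 is forced to False.
  then x5 is forced to False.
  then x2 is forced to True.
  then x4 is forced to False.
x3 is now unconstrained; take x3 = False.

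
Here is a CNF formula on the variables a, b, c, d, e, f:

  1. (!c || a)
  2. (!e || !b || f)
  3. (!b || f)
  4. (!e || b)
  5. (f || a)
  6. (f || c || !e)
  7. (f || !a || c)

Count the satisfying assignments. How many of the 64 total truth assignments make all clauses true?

20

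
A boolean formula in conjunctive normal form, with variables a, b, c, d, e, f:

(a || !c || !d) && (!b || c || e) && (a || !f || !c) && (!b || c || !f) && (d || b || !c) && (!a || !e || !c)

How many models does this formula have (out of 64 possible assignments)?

28

Split on c, then a.
  c=T, a=T: f free; 3 ways for (b,d,e) × 2^1 = 6.
  c=T, a=F: remaining (b,d,e,f) ∈ {(T,F,F,F); (T,F,T,F)} — 2.
  c=F, a=T: d free; 5 ways for (b,e,f) × 2^1 = 10.
  c=F, a=F: d free; 5 ways for (b,e,f) × 2^1 = 10.
Total: 6 + 2 + 10 + 10 = 28.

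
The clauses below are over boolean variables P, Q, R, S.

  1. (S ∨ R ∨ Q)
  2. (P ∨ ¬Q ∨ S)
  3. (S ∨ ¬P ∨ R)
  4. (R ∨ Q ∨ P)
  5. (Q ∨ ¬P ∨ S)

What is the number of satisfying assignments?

Split on P, then Q.
  P=T, Q=T: remaining (R,S) ∈ {(F,T); (T,F); (T,T)} — 3.
  P=T, Q=F: remaining (R,S) ∈ {(F,T); (T,T)} — 2.
  P=F, Q=T: remaining (R,S) ∈ {(F,T); (T,T)} — 2.
  P=F, Q=F: remaining (R,S) ∈ {(T,F); (T,T)} — 2.
Total: 3 + 2 + 2 + 2 = 9.

9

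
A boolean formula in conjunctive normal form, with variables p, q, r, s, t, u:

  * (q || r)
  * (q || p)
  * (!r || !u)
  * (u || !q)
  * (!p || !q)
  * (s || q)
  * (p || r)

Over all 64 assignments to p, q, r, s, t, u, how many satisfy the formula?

Satisfying assignments:
  p=1 q=0 r=1 s=1 t=0 u=0
  p=1 q=0 r=1 s=1 t=1 u=0
Count: 2.

2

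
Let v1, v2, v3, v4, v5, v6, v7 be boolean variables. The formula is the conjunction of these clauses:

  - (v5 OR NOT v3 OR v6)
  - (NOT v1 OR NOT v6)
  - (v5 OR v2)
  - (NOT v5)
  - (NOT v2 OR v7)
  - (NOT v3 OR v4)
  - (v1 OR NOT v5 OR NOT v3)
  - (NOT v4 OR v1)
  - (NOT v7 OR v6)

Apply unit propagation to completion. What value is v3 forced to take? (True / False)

False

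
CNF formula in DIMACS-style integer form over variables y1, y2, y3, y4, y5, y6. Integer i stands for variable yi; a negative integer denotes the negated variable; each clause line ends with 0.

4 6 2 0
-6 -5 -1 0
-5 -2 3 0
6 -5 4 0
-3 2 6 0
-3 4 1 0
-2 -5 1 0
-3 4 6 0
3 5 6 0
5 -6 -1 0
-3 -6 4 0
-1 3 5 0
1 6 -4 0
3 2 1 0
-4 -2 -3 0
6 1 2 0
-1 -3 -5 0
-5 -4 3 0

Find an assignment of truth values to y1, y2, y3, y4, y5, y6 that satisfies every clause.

y1=F, y2=T, y3=F, y4=F, y5=F, y6=T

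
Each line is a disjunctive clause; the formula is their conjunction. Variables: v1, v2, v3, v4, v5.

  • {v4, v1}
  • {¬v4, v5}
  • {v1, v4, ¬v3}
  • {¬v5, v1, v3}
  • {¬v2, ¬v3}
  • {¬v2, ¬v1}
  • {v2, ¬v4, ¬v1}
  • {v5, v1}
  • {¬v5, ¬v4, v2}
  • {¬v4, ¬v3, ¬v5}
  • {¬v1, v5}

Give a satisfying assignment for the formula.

Branch on v1: take v1 = True.
  then v2 is forced to False.
  then v4 is forced to False.
  then v5 is forced to True.
v3 is now unconstrained; take v3 = True.
Check each clause:
  1. {v1, v4} — v1 is true.
  2. {¬v4, v5} — ¬v4 is true.
  3. {¬v3, v4, v1} — v1 is true.
  4. {¬v5, v1, v3} — v1 is true.
  5. {¬v3, ¬v2} — ¬v2 is true.
  6. {¬v2, ¬v1} — ¬v2 is true.
  7. {¬v4, v2, ¬v1} — ¬v4 is true.
  8. {v1, v5} — v1 is true.
  9. {v2, ¬v4, ¬v5} — ¬v4 is true.
  10. {¬v3, ¬v4, ¬v5} — ¬v4 is true.
  11. {¬v1, v5} — v5 is true.

v1=1  v2=0  v3=1  v4=0  v5=1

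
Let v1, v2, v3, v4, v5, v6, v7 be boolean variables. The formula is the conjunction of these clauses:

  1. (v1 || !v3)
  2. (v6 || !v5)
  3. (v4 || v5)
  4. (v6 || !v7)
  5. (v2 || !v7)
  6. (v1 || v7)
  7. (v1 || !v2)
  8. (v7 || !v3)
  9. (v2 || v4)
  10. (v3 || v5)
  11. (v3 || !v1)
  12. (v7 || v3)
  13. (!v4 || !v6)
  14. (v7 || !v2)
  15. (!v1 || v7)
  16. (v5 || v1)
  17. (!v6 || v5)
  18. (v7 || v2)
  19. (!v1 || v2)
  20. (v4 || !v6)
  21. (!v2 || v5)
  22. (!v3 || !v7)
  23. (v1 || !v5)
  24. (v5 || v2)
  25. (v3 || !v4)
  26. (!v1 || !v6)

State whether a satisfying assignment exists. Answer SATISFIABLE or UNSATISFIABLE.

v1 = True:
  propagation gives v3=True, v7=True; an empty clause results — contradiction.
v1 = False:
  propagation gives v3=False, v7=True, v6=True, v2=True; an empty clause results — contradiction.
Every branch closes, so no satisfying assignment exists.

UNSATISFIABLE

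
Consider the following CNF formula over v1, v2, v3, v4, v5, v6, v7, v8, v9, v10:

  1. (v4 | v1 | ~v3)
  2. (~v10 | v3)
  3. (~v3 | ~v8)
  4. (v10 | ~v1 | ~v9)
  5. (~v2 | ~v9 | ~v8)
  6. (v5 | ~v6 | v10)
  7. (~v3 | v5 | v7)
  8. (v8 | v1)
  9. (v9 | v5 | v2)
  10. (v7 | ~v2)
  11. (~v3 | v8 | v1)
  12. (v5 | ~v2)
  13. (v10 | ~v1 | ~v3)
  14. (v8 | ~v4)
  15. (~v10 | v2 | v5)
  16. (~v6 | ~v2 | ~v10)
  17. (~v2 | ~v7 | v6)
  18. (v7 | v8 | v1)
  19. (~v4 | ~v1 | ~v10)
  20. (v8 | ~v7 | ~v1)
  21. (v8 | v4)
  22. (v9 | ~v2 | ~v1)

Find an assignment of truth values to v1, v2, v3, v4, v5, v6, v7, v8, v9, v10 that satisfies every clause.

v1=T, v2=F, v3=F, v4=T, v5=T, v6=F, v7=F, v8=T, v9=F, v10=F

Pure literal: v5 appears only positively; assign v5 = True.
Try v1 = True.
Set v2 = False and propagate.
For the remaining variables, v3 = False, v4 = True, v6 = False, v7 = False, v8 = True, v9 = False, v10 = False works.
Every clause has at least one true literal under this assignment.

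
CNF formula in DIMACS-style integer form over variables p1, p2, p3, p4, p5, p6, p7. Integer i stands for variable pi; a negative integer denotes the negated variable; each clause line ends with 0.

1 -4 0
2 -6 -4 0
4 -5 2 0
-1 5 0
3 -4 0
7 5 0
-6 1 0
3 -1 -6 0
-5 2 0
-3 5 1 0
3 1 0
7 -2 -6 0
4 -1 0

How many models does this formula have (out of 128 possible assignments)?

Satisfying assignments:
  p1=F p2=T p3=T p4=F p5=T p6=F p7=F
  p1=F p2=T p3=T p4=F p5=T p6=F p7=T
  p1=T p2=T p3=T p4=T p5=T p6=F p7=F
  p1=T p2=T p3=T p4=T p5=T p6=F p7=T
  p1=T p2=T p3=T p4=T p5=T p6=T p7=T
Count: 5.

5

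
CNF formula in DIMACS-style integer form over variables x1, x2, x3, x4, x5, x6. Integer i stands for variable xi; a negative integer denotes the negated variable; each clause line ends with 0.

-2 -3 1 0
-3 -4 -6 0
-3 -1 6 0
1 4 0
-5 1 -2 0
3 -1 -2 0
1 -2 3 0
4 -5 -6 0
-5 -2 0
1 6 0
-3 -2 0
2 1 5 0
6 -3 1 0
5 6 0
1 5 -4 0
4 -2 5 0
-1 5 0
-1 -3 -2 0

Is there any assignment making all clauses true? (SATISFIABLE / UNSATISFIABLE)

Set x1 = True and propagate.
  then x5 is forced to True.
  then x2 is forced to False.
The remaining clauses are satisfied by x3 = False, x4 = False, x6 = False.
So x1=1, x2=0, x3=0, x4=0, x5=1, x6=0 is a satisfying assignment.

SATISFIABLE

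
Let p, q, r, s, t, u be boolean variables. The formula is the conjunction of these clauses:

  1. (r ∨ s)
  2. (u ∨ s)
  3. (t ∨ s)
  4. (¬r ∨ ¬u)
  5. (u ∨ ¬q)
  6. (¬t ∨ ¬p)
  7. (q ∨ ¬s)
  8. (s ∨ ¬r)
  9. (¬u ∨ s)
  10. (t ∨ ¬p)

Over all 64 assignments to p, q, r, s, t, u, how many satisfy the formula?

2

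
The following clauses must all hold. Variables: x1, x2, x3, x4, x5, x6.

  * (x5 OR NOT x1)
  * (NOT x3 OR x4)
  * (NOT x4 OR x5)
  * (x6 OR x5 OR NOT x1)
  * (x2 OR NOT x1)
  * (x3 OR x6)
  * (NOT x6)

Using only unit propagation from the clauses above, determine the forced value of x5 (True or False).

(NOT x6) is a unit clause: x6 = False.
(x6 OR x3) with x6 = False leaves only x3, so x3 = True.
From (NOT x3 OR x4) and x3 = True: x4 = True.
In (NOT x4 OR x5), NOT x4 is now false; x5 must hold, so x5 = True.

True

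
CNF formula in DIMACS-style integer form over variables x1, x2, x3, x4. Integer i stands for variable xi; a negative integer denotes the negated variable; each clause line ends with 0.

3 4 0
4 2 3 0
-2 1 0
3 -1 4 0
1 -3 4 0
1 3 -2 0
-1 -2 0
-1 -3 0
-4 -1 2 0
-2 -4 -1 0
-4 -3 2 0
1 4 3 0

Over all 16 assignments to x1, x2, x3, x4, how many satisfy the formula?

1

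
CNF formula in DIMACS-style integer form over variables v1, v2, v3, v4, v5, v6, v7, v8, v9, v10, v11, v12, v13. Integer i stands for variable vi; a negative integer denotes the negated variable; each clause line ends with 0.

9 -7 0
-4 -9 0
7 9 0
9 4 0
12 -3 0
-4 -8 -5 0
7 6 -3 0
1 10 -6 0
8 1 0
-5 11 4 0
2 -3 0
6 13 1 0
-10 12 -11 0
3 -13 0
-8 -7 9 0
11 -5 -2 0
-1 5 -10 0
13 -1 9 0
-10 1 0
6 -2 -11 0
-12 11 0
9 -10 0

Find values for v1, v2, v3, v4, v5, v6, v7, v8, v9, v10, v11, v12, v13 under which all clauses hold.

Try v1 = True.
The remaining clauses are satisfied by v2 = True, v3 = False, v4 = False, v5 = False, v6 = True, v7 = True, v8 = False, v9 = True, v10 = False, v11 = True, v12 = True, v13 = False.

v1 = True, v2 = True, v3 = False, v4 = False, v5 = False, v6 = True, v7 = True, v8 = False, v9 = True, v10 = False, v11 = True, v12 = True, v13 = False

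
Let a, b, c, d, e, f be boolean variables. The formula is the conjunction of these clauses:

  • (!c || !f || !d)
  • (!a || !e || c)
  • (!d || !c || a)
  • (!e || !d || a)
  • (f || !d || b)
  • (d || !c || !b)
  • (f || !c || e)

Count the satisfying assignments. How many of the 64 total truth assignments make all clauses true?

25

Case analysis on c and d:
  c=T, d=T: remaining (a,b,e,f) ∈ {(T,T,T,F)} — 1.
  c=T, d=F: a free; 3 ways for (b,e,f) × 2^1 = 6.
  c=F, d=T: a free; 3 ways for (b,e,f) × 2^1 = 6.
  c=F, d=F: b, f free; 3 ways for (a,e) × 2^2 = 12.
Total: 1 + 6 + 6 + 12 = 25.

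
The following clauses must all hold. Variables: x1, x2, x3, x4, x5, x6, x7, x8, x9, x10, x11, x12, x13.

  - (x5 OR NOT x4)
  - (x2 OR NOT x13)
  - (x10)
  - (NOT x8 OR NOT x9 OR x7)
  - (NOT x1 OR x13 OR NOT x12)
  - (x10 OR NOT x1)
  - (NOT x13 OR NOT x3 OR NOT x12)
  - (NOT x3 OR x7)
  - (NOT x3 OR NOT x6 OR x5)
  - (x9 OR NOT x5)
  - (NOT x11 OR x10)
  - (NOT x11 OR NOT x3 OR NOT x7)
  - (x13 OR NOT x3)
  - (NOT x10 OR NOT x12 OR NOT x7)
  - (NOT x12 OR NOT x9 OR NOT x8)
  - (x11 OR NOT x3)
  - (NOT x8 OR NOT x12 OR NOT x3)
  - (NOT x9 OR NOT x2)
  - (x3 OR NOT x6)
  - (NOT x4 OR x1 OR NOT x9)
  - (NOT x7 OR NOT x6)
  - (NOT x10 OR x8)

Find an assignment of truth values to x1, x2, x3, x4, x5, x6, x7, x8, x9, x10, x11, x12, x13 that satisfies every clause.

x1 = F, x2 = T, x3 = F, x4 = F, x5 = F, x6 = F, x7 = F, x8 = T, x9 = F, x10 = T, x11 = F, x12 = T, x13 = F

Unit propagation: (x10) forces x10 = True.
(x8) is a unit clause, so x8 = True.
Pure literal: x4 appears only negated; assign x4 = False.
Pure literal: x6 appears only negated; assign x6 = False.
Try x1 = False.
Branch on x2: take x2 = True.
  then x9 is forced to False.
  then x5 is forced to False.
Try x3 = False.
The remaining clauses are satisfied by x7 = False, x11 = False, x12 = True, x13 = False.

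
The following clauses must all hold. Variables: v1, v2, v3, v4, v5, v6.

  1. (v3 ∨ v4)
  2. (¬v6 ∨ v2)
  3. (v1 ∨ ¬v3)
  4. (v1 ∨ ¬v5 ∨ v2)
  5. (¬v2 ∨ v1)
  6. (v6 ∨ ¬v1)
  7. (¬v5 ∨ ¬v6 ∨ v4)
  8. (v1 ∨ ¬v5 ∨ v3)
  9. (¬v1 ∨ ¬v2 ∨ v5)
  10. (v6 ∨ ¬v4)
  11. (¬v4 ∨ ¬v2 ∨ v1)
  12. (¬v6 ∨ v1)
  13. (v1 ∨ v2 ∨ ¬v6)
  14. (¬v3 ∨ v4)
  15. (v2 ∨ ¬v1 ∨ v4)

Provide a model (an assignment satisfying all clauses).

v1=True, v2=True, v3=False, v4=True, v5=True, v6=True

Check each clause:
  1. (v3 ∨ v4) — v4 is true.
  2. (v2 ∨ ¬v6) — v2 is true.
  3. (v1 ∨ ¬v3) — v1 is true.
  4. (¬v5 ∨ v2 ∨ v1) — v1 is true.
  5. (v1 ∨ ¬v2) — v1 is true.
  6. (v6 ∨ ¬v1) — v6 is true.
  7. (v4 ∨ ¬v6 ∨ ¬v5) — v4 is true.
  8. (v1 ∨ v3 ∨ ¬v5) — v1 is true.
  9. (v5 ∨ ¬v1 ∨ ¬v2) — v5 is true.
  10. (v6 ∨ ¬v4) — v6 is true.
  11. (v1 ∨ ¬v2 ∨ ¬v4) — v1 is true.
  12. (¬v6 ∨ v1) — v1 is true.
  13. (v1 ∨ v2 ∨ ¬v6) — v1 is true.
  14. (v4 ∨ ¬v3) — v4 is true.
  15. (v2 ∨ ¬v1 ∨ v4) — v2 is true.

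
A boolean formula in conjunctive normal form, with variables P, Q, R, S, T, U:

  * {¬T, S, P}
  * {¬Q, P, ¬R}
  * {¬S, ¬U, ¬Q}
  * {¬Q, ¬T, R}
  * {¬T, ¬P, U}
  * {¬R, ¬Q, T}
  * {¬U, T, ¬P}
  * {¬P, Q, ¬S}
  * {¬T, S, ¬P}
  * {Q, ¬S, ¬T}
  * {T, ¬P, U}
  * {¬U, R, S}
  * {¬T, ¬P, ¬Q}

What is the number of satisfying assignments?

Case analysis on T and P:
  T=T, P=T: a clause becomes empty — 0.
  T=T, P=F: a clause becomes empty — 0.
  T=F, P=T: a clause becomes empty — 0.
  T=F, P=F: 9 of the 16 assignments to (Q,R,S,U) work.
Total: 0 + 0 + 0 + 9 = 9.

9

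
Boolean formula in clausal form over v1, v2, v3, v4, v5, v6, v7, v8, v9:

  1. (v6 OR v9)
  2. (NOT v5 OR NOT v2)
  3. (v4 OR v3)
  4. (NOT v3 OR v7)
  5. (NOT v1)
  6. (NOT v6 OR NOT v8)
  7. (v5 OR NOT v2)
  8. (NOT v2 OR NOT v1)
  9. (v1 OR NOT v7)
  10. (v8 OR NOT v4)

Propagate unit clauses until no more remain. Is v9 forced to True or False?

(NOT v1) stands alone — v1 = False.
(v1 OR NOT v7): since v1 = False, the clause reduces to (NOT v7). v7 = False.
(v7 OR NOT v3): since v7 = False, the clause reduces to (NOT v3). v3 = False.
(v3 OR v4): since v3 = False, the clause reduces to (v4). v4 = True.
(v8 OR NOT v4): since v4 = True, the clause reduces to (v8). v8 = True.
(NOT v6 OR NOT v8): since v8 = True, the clause reduces to (NOT v6). v6 = False.
(v6 OR v9): since v6 = False, the clause reduces to (v9). v9 = True.

True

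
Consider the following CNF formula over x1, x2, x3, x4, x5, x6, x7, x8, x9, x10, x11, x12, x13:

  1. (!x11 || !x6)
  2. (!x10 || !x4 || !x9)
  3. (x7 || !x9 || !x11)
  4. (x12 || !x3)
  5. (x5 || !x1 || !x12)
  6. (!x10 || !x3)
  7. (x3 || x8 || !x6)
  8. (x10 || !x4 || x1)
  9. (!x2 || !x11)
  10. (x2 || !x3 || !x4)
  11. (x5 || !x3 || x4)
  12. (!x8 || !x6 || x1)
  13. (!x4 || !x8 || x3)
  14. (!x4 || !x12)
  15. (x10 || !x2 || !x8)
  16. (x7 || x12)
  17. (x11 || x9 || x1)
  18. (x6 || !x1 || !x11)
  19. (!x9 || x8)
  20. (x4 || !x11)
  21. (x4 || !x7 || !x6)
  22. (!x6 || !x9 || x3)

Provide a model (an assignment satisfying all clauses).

x1 = T, x2 = F, x3 = F, x4 = T, x5 = T, x6 = F, x7 = T, x8 = F, x9 = F, x10 = T, x11 = F, x12 = F, x13 = F

Check each clause:
  1. (!x11 || !x6) — !x6 is true.
  2. (!x4 || !x10 || !x9) — !x9 is true.
  3. (!x11 || x7 || !x9) — !x9 is true.
  4. (x12 || !x3) — !x3 is true.
  5. (!x12 || !x1 || x5) — !x12 is true.
  6. (!x3 || !x10) — !x3 is true.
  7. (x3 || x8 || !x6) — !x6 is true.
  8. (x1 || x10 || !x4) — x1 is true.
  9. (!x2 || !x11) — !x11 is true.
  10. (!x4 || x2 || !x3) — !x3 is true.
  11. (x5 || !x3 || x4) — !x3 is true.
  12. (x1 || !x8 || !x6) — !x8 is true.
  13. (x3 || !x4 || !x8) — !x8 is true.
  14. (!x12 || !x4) — !x12 is true.
  15. (x10 || !x8 || !x2) — !x8 is true.
  16. (x12 || x7) — x7 is true.
  17. (x1 || x9 || x11) — x1 is true.
  18. (!x11 || !x1 || x6) — !x11 is true.
  19. (x8 || !x9) — !x9 is true.
  20. (x4 || !x11) — x4 is true.
  21. (x4 || !x6 || !x7) — !x6 is true.
  22. (x3 || !x9 || !x6) — !x6 is true.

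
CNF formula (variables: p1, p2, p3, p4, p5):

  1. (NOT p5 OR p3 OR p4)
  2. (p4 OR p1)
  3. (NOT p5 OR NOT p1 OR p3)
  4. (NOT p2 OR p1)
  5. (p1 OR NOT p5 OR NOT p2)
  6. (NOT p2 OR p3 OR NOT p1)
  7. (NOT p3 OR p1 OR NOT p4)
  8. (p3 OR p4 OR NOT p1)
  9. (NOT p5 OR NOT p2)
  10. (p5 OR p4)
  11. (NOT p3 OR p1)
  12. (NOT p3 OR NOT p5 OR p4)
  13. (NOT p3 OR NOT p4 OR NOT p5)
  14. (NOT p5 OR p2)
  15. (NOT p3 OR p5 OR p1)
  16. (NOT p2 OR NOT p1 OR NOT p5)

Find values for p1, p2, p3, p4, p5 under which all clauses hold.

p1 = T, p2 = F, p3 = F, p4 = T, p5 = F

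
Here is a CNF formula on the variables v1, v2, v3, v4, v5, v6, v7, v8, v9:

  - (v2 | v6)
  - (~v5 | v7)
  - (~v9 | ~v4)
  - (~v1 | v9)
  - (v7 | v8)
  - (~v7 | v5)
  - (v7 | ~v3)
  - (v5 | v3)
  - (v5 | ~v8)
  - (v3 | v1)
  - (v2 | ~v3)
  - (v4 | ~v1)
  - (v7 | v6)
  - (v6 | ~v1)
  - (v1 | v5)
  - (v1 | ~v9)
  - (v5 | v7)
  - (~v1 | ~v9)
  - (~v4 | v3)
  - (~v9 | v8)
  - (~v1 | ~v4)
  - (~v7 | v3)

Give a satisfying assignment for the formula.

v1=False  v2=True  v3=True  v4=False  v5=True  v6=True  v7=True  v8=True  v9=False

Check each clause:
  1. (v2 | v6) — v2 is true.
  2. (v7 | ~v5) — v7 is true.
  3. (~v9 | ~v4) — ~v4 is true.
  4. (~v1 | v9) — ~v1 is true.
  5. (v8 | v7) — v8 is true.
  6. (~v7 | v5) — v5 is true.
  7. (~v3 | v7) — v7 is true.
  8. (v3 | v5) — v3 is true.
  9. (~v8 | v5) — v5 is true.
  10. (v1 | v3) — v3 is true.
  11. (~v3 | v2) — v2 is true.
  12. (~v1 | v4) — ~v1 is true.
  13. (v7 | v6) — v6 is true.
  14. (~v1 | v6) — v6 is true.
  15. (v5 | v1) — v5 is true.
  16. (v1 | ~v9) — ~v9 is true.
  17. (v5 | v7) — v5 is true.
  18. (~v9 | ~v1) — ~v1 is true.
  19. (~v4 | v3) — v3 is true.
  20. (~v9 | v8) — v8 is true.
  21. (~v4 | ~v1) — ~v4 is true.
  22. (~v7 | v3) — v3 is true.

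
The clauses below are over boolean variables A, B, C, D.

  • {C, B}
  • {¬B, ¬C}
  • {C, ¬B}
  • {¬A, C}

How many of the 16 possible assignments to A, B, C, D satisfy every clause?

4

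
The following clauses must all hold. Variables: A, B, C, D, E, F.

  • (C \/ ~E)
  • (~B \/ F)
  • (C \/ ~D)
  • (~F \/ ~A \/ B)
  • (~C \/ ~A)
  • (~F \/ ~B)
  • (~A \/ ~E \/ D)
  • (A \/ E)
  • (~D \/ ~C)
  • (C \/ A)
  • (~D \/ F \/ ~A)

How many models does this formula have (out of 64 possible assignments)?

3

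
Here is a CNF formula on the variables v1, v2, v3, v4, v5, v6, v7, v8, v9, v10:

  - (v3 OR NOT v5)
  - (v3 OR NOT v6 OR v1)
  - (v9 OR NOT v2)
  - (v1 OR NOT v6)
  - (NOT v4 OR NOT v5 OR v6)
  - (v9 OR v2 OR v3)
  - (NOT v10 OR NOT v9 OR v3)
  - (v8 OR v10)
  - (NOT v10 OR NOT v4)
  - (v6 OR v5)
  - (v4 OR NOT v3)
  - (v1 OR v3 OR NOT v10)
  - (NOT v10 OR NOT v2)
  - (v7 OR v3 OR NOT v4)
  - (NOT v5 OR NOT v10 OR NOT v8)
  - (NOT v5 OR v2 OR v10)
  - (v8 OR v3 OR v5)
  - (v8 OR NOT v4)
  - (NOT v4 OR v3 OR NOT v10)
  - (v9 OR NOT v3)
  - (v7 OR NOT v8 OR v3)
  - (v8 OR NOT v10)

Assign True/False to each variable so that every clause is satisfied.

Pure literal: v1 appears only positively; assign v1 = True.
v7 occurs only positively in the remaining clauses — set v7 = True.
Set v2 = True and propagate.
  then v9 is forced to True.
  then v10 is forced to False.
  then v8 is forced to True.
Try v3 = True.
  then v4 is forced to True.
For the remaining variables, v5 = False, v6 = True works.
Every clause has at least one true literal under this assignment.

v1=1, v2=1, v3=1, v4=1, v5=0, v6=1, v7=1, v8=1, v9=1, v10=0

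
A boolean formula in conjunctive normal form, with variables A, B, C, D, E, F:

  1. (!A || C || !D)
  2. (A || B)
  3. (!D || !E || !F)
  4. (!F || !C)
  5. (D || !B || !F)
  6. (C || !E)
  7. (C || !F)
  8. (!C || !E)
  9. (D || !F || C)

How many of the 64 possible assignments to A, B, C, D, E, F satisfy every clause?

Split on C, then F.
  C=T, F=T: a clause becomes empty — 0.
  C=T, F=F: D free; 3 ways for (A,B,E) × 2^1 = 6.
  C=F, F=T: a clause becomes empty — 0.
  C=F, F=F: remaining (A,B,D,E) ∈ {(F,T,F,F); (F,T,T,F); (T,F,F,F); (T,T,F,F)} — 4.
Total: 0 + 6 + 0 + 4 = 10.

10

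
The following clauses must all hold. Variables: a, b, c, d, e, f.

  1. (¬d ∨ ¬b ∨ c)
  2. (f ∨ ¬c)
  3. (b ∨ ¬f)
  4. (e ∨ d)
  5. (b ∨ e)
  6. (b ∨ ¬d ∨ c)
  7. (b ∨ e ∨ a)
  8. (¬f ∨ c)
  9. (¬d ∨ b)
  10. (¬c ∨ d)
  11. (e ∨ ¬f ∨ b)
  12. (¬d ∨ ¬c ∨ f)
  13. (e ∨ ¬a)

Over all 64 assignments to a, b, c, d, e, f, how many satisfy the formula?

Split on b, then c.
  b=T, c=T: remaining (a,d,e,f) ∈ {(F,T,F,T); (F,T,T,T); (T,T,T,T)} — 3.
  b=T, c=F: remaining (a,d,e,f) ∈ {(F,F,T,F); (T,F,T,F)} — 2.
  b=F, c=T: a clause becomes empty — 0.
  b=F, c=F: remaining (a,d,e,f) ∈ {(F,F,T,F); (T,F,T,F)} — 2.
Total: 3 + 2 + 0 + 2 = 7.

7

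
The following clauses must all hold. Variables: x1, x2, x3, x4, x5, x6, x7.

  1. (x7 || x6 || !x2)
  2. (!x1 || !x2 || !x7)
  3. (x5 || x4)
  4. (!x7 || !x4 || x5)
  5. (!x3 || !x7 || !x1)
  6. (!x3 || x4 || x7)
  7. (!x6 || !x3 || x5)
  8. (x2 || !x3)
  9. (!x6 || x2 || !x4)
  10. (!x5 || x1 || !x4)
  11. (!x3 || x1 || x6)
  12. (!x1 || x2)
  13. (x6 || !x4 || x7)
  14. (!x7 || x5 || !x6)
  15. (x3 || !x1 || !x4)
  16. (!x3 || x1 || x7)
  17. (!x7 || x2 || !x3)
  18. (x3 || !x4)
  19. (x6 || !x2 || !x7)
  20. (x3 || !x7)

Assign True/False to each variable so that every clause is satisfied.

x1=0  x2=1  x3=1  x4=0  x5=1  x6=1  x7=1

Check each clause:
  1. (x6 || !x2 || x7) — x6 is true.
  2. (!x2 || !x1 || !x7) — !x1 is true.
  3. (x5 || x4) — x5 is true.
  4. (!x7 || x5 || !x4) — !x4 is true.
  5. (!x1 || !x7 || !x3) — !x1 is true.
  6. (x4 || x7 || !x3) — x7 is true.
  7. (x5 || !x3 || !x6) — x5 is true.
  8. (x2 || !x3) — x2 is true.
  9. (!x4 || !x6 || x2) — x2 is true.
  10. (x1 || !x4 || !x5) — !x4 is true.
  11. (!x3 || x6 || x1) — x6 is true.
  12. (!x1 || x2) — x2 is true.
  13. (x6 || x7 || !x4) — !x4 is true.
  14. (!x7 || x5 || !x6) — x5 is true.
  15. (!x1 || x3 || !x4) — x3 is true.
  16. (x7 || x1 || !x3) — x7 is true.
  17. (x2 || !x3 || !x7) — x2 is true.
  18. (!x4 || x3) — x3 is true.
  19. (!x7 || x6 || !x2) — x6 is true.
  20. (!x7 || x3) — x3 is true.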